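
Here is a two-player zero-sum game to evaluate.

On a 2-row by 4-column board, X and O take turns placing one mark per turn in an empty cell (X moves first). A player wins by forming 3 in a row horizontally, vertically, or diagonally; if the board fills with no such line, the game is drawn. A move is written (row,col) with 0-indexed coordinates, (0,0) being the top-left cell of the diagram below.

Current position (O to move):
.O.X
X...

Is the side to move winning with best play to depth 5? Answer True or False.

[.O.X/X...] O move#1: (0,0):+0/OO.X/X...*, (0,2):+0/.OOX/X..., (1,1):+0/.O.X/XO.., (1,2):+0/.O.X/X.O., (1,3):+0/.O.X/X..O
[OO.X/X...] X move#2: (0,2):+0/OOXX/X...*, (1,1):-1/OO.X/XX.., (1,2):-1/OO.X/X.X., (1,3):-1/OO.X/X..X
[OOXX/X...] O move#3: (1,1):+0/OOXX/XO..*, (1,2):+0/OOXX/X.O., (1,3):+0/OOXX/X..O
[OOXX/XO..] X move#4: (1,2):+0/OOXX/XOX.*, (1,3):+0/OOXX/XO.X
[OOXX/XOX.] O move#5: (1,3):+0/OOXX/XOXO*
[OOXX/XOXO] end (terminal +0, X#6); searched .O.X/X... to 5

O winning at [.O.X/X...]: False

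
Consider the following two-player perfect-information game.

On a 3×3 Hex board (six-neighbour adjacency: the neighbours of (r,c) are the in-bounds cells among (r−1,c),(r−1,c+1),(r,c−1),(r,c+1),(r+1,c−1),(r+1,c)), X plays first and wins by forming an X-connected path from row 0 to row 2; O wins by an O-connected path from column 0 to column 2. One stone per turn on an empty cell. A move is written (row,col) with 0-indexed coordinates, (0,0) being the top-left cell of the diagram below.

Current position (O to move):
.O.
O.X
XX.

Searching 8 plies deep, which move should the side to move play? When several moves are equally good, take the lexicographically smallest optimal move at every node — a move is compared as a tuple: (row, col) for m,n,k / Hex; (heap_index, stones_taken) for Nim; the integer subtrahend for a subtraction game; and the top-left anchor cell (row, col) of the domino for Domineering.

[.O./O.X/XX.] O move#1: (0,0):-1/OO./O.X/XX., (0,2):+1/.OO/O.X/XX.*, (1,1):-1/.O./OOX/XX., (2,2):-1/.O./O.X/XXO
[.OO/O.X/XX.] end (terminal -1, X#2); searched .O./O.X/XX. to 8

O's best at [.O./O.X/XX.]: (0,2)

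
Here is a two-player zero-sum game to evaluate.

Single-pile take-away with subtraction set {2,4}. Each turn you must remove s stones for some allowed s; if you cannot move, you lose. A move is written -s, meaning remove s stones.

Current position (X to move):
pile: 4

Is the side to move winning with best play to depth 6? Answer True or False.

X winning at [4]: True

ply 1, X at 4 | -2=-1→2; -4=+1→0*
ply 2: 0 is terminal -1 (O); from 4 depth 6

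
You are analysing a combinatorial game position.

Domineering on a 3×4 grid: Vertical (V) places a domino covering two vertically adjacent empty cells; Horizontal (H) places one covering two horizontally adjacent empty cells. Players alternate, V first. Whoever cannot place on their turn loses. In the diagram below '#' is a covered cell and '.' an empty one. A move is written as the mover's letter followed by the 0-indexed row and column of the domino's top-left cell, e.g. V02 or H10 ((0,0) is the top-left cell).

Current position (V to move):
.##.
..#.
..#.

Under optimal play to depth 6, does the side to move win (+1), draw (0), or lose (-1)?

value(.##./..#./..#., V) = +1

ply 1, V at .##./..#./..#. | V00=+1→###./#.#./..#.*; V03=-1→.###/..##/..#.; V10=+1→.##./#.#./#.#.; V11=+1→.##./.##./.##.; V13=-1→.##./..##/..##
ply 2, H at ###./#.#./..#. | H20=-1→###./#.#./###.*
ply 3, V at ###./#.#./###. | V03=+1→####/#.##/###.*; V13=+1→###./#.##/####
ply 4: ####/#.##/###. is terminal -1 (H); from .##./..#./..#. depth 6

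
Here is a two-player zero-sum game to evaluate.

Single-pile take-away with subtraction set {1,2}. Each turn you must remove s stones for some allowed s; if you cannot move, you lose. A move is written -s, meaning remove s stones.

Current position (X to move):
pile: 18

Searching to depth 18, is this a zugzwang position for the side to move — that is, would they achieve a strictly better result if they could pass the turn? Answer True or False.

[18] X move#1: -1:-1/17*, -2:-1/16
[17] O move#2: -1:-1/16, -2:+1/15*
[15] X move#3: -1:-1/14*, -2:-1/13
[14] O move#4: -1:-1/13, -2:+1/12*
[12] X move#5: -1:-1/11*, -2:-1/10
[11] O move#6: -1:-1/10, -2:+1/9*
[9] X move#7: -1:-1/8*, -2:-1/7
[8] O move#8: -1:-1/7, -2:+1/6*
[6] X move#9: -1:-1/5*, -2:-1/4
[5] O move#10: -1:-1/4, -2:+1/3*
[3] X move#11: -1:-1/2*, -2:-1/1
[2] O move#12: -1:-1/1, -2:+1/0*
[0] end (terminal -1, X#13); searched 18 to 18
pass branch (O moves first from the same position):
  | [18] O move#1: -1:-1/17*, -2:-1/16
  | [17] X move#2: -1:-1/16, -2:+1/15*
  | [15] O move#3: -1:-1/14*, -2:-1/13
  | [14] X move#4: -1:-1/13, -2:+1/12*
  | [12] O move#5: -1:-1/11*, -2:-1/10
  | [11] X move#6: -1:-1/10, -2:+1/9*
  | [9] O move#7: -1:-1/8*, -2:-1/7
  | [8] X move#8: -1:-1/7, -2:+1/6*
  | [6] O move#9: -1:-1/5*, -2:-1/4
  | [5] X move#10: -1:-1/4, -2:+1/3*
  | [3] O move#11: -1:-1/2*, -2:-1/1
  | [2] X move#12: -1:-1/1, -2:+1/0*
  | [0] end (terminal -1, O#13); searched 18 to 18
X moving scores -1; X passing scores +1

zugzwang(18, X) = True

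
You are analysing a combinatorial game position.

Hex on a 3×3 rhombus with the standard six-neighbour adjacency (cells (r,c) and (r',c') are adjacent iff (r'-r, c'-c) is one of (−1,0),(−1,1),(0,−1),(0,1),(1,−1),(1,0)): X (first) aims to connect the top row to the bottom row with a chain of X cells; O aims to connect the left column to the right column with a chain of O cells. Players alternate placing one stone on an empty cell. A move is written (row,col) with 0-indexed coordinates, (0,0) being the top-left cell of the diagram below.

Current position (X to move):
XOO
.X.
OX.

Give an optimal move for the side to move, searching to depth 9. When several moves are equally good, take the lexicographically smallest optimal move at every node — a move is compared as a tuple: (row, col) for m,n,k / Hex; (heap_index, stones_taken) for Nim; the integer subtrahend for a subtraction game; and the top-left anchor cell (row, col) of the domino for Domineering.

X's best at [XOO/.X./OX.]: (1,0)

[XOO/.X./OX.] X move#1: (1,0):+1/XOO/XX./OX.*, (1,2):-1/XOO/.XX/OX., (2,2):-1/XOO/.X./OXX
[XOO/XX./OX.] end (terminal -1, O#2); searched XOO/.X./OX. to 9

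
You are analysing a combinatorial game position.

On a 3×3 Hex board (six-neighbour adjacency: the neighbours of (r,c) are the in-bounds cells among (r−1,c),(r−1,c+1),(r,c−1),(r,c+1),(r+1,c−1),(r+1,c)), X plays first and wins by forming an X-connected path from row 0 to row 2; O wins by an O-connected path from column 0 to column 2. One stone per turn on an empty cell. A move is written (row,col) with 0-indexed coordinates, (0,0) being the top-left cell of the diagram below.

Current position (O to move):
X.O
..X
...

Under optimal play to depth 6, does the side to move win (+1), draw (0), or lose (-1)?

p1 O@[X.O/..X/...]: (0,1)[XOO/..X/...]-1 (1,0)[X.O/O.X/...]+1* (1,1)[X.O/.OX/...]+1 (2,0)[X.O/..X/O..]-1 (2,1)[X.O/..X/.O.]-1 (2,2)[X.O/..X/..O]-1
p2 X@[X.O/O.X/...]: (0,1)[XXO/O.X/...]-1* (1,1)[X.O/OXX/...]-1 (2,0)[X.O/O.X/X..]-1 (2,1)[X.O/O.X/.X.]-1 (2,2)[X.O/O.X/..X]-1
p3 O@[XXO/O.X/...]: (1,1)[XXO/OOX/...]+1* (2,0)[XXO/O.X/O..]-1 (2,1)[XXO/O.X/.O.]-1 (2,2)[XXO/O.X/..O]-1
p4 X@[XXO/OOX/...] terminal -1; root [X.O/..X/...] d6

value(X.O/..X/..., O) = +1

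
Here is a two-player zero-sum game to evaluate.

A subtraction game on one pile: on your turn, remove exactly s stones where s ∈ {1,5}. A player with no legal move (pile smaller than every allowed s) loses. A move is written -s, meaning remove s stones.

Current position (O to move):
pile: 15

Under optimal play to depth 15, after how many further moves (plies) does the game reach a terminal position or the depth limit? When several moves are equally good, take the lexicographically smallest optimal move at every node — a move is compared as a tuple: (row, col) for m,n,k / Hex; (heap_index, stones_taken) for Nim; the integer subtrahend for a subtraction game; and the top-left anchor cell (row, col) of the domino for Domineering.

[15] O move#1: -1:+1/14*, -5:+1/10
[14] X move#2: -1:-1/13*, -5:-1/9
[13] O move#3: -1:+1/12*, -5:+1/8
[12] X move#4: -1:-1/11*, -5:-1/7
[11] O move#5: -1:+1/10*, -5:+1/6
[10] X move#6: -1:-1/9*, -5:-1/5
[9] O move#7: -1:+1/8*, -5:+1/4
[8] X move#8: -1:-1/7*, -5:-1/3
[7] O move#9: -1:+1/6*, -5:+1/2
[6] X move#10: -1:-1/5*, -5:-1/1
[5] O move#11: -1:+1/4*, -5:+1/0
[4] X move#12: -1:-1/3*
[3] O move#13: -1:+1/2*
[2] X move#14: -1:-1/1*
[1] O move#15: -1:+1/0*
[0] end (terminal -1, X#16); searched 15 to 15

PV length from [15]: 15 plies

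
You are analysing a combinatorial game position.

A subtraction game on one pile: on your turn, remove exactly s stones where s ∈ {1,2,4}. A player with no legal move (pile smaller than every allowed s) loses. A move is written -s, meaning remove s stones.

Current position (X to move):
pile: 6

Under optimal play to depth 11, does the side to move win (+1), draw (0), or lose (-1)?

p1 X@[6]: -1[5]-1* -2[4]-1 -4[2]-1
p2 O@[5]: -1[4]-1 -2[3]+1* -4[1]-1
p3 X@[3]: -1[2]-1* -2[1]-1
p4 O@[2]: -1[1]-1 -2[0]+1*
p5 X@[0] terminal -1; root [6] d11

value(6, X) = -1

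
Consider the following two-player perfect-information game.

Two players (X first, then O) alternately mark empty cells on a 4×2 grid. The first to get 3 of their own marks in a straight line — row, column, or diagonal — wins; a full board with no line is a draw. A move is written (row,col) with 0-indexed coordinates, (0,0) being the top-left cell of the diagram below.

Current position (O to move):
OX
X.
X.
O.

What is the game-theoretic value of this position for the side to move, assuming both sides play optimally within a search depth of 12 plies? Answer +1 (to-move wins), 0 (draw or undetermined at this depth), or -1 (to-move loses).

[OX/X./X./O.] O move#1: (1,1):+0/OX/XO/X./O.*, (2,1):+0/OX/X./XO/O., (3,1):+0/OX/X./X./OO
[OX/XO/X./O.] X move#2: (2,1):+0/OX/XO/XX/O.*, (3,1):+0/OX/XO/X./OX
[OX/XO/XX/O.] O move#3: (3,1):+0/OX/XO/XX/OO*
[OX/XO/XX/OO] end (terminal +0, X#4); searched OX/X./X./O. to 12

value(OX/X./X./O., O) = 0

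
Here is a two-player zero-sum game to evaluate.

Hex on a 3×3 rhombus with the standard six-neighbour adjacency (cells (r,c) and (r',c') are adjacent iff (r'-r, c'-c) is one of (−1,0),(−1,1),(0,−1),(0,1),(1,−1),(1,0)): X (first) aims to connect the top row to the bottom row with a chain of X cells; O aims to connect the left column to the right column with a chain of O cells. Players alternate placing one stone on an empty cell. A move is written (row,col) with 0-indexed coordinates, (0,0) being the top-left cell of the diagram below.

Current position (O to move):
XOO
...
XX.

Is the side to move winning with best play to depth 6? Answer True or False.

[XOO/.../XX.] O move#1: (1,0):+1/XOO/O../XX.*, (1,1):-1/XOO/.O./XX., (1,2):-1/XOO/..O/XX., (2,2):-1/XOO/.../XXO
[XOO/O../XX.] end (terminal -1, X#2); searched XOO/.../XX. to 6

O winning at [XOO/.../XX.]: True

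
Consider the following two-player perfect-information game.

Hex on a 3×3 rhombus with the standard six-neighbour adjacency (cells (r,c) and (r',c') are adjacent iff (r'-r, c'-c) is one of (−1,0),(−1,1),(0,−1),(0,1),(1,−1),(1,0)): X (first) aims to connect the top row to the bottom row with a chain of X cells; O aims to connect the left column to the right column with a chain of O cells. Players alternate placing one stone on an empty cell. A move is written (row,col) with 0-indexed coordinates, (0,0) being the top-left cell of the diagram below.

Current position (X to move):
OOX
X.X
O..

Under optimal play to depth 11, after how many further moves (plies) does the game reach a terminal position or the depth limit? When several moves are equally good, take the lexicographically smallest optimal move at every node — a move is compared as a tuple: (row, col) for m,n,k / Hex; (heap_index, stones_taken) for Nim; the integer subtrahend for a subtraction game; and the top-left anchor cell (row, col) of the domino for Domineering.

PV length from [OOX/X.X/O..]: 3 plies

p1 X@[OOX/X.X/O..]: (1,1)[OOX/XXX/O..]+1* (2,1)[OOX/X.X/OX.]+1 (2,2)[OOX/X.X/O.X]+1
p2 O@[OOX/XXX/O..]: (2,1)[OOX/XXX/OO.]-1* (2,2)[OOX/XXX/O.O]-1
p3 X@[OOX/XXX/OO.]: (2,2)[OOX/XXX/OOX]+1*
p4 O@[OOX/XXX/OOX] terminal -1; root [OOX/X.X/O..] d11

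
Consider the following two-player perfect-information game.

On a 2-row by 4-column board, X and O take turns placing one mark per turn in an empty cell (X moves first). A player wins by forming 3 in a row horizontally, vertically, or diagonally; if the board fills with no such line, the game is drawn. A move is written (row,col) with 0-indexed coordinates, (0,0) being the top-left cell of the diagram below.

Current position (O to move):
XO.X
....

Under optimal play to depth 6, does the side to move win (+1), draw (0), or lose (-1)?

ply 1, O at XO.X/.... | (0,2)=+0→XOOX/....*; (1,0)=+0→XO.X/O...; (1,1)=+0→XO.X/.O..; (1,2)=+0→XO.X/..O.; (1,3)=+0→XO.X/...O
ply 2, X at XOOX/.... | (1,0)=+0→XOOX/X...*; (1,1)=+0→XOOX/.X..; (1,2)=+0→XOOX/..X.; (1,3)=+0→XOOX/...X
ply 3, O at XOOX/X... | (1,1)=+0→XOOX/XO..*; (1,2)=+0→XOOX/X.O.; (1,3)=+0→XOOX/X..O
ply 4, X at XOOX/XO.. | (1,2)=+0→XOOX/XOX.*; (1,3)=+0→XOOX/XO.X
ply 5, O at XOOX/XOX. | (1,3)=+0→XOOX/XOXO*
ply 6: XOOX/XOXO is terminal +0 (X); from XO.X/.... depth 6

value(XO.X/...., O) = 0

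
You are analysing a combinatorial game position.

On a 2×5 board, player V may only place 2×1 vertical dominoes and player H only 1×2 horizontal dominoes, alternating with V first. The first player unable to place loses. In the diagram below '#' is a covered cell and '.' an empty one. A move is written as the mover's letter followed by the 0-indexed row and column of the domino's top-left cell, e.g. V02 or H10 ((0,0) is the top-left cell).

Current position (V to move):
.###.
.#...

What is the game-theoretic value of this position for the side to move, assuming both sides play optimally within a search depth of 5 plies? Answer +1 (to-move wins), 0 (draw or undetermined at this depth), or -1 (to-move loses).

[.###./.#...] V move#1: V00:-1/####./##..., V04:+1/.####/.#..#*
[.####/.#..#] H move#2: H12:-1/.####/.####*
[.####/.####] V move#3: V00:+1/#####/#####*
[#####/#####] end (terminal -1, H#4); searched .###./.#... to 5

value(.###./.#..., V) = +1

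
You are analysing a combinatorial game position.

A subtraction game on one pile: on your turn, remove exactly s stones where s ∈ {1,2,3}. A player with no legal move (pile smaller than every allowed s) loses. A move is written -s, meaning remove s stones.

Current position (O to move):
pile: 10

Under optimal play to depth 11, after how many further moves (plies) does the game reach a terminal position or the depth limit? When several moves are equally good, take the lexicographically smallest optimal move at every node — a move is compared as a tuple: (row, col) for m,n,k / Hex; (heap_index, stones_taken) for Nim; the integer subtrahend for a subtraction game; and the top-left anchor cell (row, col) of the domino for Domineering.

ply 1, O at 10 | -1=-1→9; -2=+1→8*; -3=-1→7
ply 2, X at 8 | -1=-1→7*; -2=-1→6; -3=-1→5
ply 3, O at 7 | -1=-1→6; -2=-1→5; -3=+1→4*
ply 4, X at 4 | -1=-1→3*; -2=-1→2; -3=-1→1
ply 5, O at 3 | -1=-1→2; -2=-1→1; -3=+1→0*
ply 6: 0 is terminal -1 (X); from 10 depth 11

PV length from [10]: 5 plies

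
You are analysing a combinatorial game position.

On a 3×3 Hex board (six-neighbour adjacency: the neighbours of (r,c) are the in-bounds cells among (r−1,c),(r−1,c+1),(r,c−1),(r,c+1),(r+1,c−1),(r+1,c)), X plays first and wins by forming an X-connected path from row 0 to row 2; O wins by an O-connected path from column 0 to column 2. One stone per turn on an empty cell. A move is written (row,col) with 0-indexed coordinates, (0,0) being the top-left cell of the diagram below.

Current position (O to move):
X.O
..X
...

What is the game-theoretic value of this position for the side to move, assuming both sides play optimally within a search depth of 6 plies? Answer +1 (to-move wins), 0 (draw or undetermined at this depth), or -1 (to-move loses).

value(X.O/..X/..., O) = +1

ply 1, O at X.O/..X/... | (0,1)=-1→XOO/..X/...; (1,0)=+1→X.O/O.X/...*; (1,1)=+1→X.O/.OX/...; (2,0)=-1→X.O/..X/O..; (2,1)=-1→X.O/..X/.O.; (2,2)=-1→X.O/..X/..O
ply 2, X at X.O/O.X/... | (0,1)=-1→XXO/O.X/...*; (1,1)=-1→X.O/OXX/...; (2,0)=-1→X.O/O.X/X..; (2,1)=-1→X.O/O.X/.X.; (2,2)=-1→X.O/O.X/..X
ply 3, O at XXO/O.X/... | (1,1)=+1→XXO/OOX/...*; (2,0)=-1→XXO/O.X/O..; (2,1)=-1→XXO/O.X/.O.; (2,2)=-1→XXO/O.X/..O
ply 4: XXO/OOX/... is terminal -1 (X); from X.O/..X/... depth 6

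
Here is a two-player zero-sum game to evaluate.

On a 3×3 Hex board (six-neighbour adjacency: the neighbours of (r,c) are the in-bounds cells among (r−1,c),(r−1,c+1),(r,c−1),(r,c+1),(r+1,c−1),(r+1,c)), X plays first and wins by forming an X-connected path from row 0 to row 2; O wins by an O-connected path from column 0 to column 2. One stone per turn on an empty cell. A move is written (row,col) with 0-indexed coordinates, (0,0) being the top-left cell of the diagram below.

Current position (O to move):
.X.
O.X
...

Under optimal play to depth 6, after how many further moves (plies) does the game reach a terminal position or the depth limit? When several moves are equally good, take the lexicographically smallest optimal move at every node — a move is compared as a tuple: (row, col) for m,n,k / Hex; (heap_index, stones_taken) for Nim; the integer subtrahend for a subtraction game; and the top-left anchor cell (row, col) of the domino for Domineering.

PV length from [.X./O.X/...]: 6 plies

[.X./O.X/...] O move#1: (0,0):-1/OX./O.X/...*, (0,2):-1/.XO/O.X/..., (1,1):-1/.X./OOX/..., (2,0):-1/.X./O.X/O.., (2,1):-1/.X./O.X/.O., (2,2):-1/.X./O.X/..O
[OX./O.X/...] X move#2: (0,2):+1/OXX/O.X/...*, (1,1):+1/OX./OXX/..., (2,0):+1/OX./O.X/X.., (2,1):+1/OX./O.X/.X., (2,2):+1/OX./O.X/..X
[OXX/O.X/...] O move#3: (1,1):-1/OXX/OOX/...*, (2,0):-1/OXX/O.X/O.., (2,1):-1/OXX/O.X/.O., (2,2):-1/OXX/O.X/..O
[OXX/OOX/...] X move#4: (2,0):+1/OXX/OOX/X..*, (2,1):+1/OXX/OOX/.X., (2,2):+1/OXX/OOX/..X
[OXX/OOX/X..] O move#5: (2,1):-1/OXX/OOX/XO.*, (2,2):-1/OXX/OOX/X.O
[OXX/OOX/XO.] X move#6: (2,2):+1/OXX/OOX/XOX*
[OXX/OOX/XOX] end (terminal -1, O#7); searched .X./O.X/... to 6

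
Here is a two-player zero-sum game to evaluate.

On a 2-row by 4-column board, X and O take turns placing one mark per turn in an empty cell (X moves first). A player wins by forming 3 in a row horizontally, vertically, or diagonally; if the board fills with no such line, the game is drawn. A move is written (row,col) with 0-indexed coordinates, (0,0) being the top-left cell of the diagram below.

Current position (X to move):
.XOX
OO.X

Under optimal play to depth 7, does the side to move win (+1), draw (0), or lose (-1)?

[.XOX/OO.X] X move#1: (0,0):-1/XXOX/OO.X, (1,2):+0/.XOX/OOXX*
[.XOX/OOXX] O move#2: (0,0):+0/OXOX/OOXX*
[OXOX/OOXX] end (terminal +0, X#3); searched .XOX/OO.X to 7

value(.XOX/OO.X, X) = 0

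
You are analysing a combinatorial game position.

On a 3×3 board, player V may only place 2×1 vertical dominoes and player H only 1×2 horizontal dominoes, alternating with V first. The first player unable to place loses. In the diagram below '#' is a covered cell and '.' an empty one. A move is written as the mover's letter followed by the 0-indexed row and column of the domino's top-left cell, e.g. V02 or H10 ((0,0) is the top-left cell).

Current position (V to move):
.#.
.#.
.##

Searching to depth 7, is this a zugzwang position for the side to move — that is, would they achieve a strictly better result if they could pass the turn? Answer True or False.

zugzwang(.#./.#./.##, V) = False

ply 1, V at .#./.#./.## | V00=+1→##./##./.##*; V02=+1→.##/.##/.##; V10=+1→.#./##./###
ply 2: ##./##./.## is terminal -1 (H); from .#./.#./.## depth 7
if V skipped the turn, H would face:
~ ply 1: .#./.#./.## is terminal -1 (H); from .#./.#./.## depth 7
compare (V): move=+1 vs pass=+1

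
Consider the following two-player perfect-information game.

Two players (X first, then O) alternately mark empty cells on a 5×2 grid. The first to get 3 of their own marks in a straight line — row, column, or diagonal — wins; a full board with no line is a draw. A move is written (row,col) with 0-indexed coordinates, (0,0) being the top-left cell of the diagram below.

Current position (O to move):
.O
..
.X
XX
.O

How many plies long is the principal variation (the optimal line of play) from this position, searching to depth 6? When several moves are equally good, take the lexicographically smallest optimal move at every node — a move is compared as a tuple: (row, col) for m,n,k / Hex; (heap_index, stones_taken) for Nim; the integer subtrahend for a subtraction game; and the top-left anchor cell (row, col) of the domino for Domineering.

PV length from [.O/../.X/XX/.O]: 4 plies

p1 O@[.O/../.X/XX/.O]: (0,0)[OO/../.X/XX/.O]-1* (1,0)[.O/O./.X/XX/.O]-1 (1,1)[.O/.O/.X/XX/.O]-1 (2,0)[.O/../OX/XX/.O]-1 (4,0)[.O/../.X/XX/OO]-1
p2 X@[OO/../.X/XX/.O]: (1,0)[OO/X./.X/XX/.O]+1* (1,1)[OO/.X/.X/XX/.O]+1 (2,0)[OO/../XX/XX/.O]+1 (4,0)[OO/../.X/XX/XO]+1
p3 O@[OO/X./.X/XX/.O]: (1,1)[OO/XO/.X/XX/.O]-1* (2,0)[OO/X./OX/XX/.O]-1 (4,0)[OO/X./.X/XX/OO]-1
p4 X@[OO/XO/.X/XX/.O]: (2,0)[OO/XO/XX/XX/.O]+1* (4,0)[OO/XO/.X/XX/XO]+0
p5 O@[OO/XO/XX/XX/.O] terminal -1; root [.O/../.X/XX/.O] d6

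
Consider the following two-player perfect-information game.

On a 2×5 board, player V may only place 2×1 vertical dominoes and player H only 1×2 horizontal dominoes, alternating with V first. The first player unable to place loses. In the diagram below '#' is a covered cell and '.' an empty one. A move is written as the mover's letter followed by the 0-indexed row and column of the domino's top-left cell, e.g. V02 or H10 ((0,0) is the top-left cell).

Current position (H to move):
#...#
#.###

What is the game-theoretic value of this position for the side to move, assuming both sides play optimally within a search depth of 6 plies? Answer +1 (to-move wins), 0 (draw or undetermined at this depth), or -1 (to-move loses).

ply 1, H at #...#/#.### | H01=+1→###.#/#.###*; H02=-1→#.###/#.###
ply 2: ###.#/#.### is terminal -1 (V); from #...#/#.### depth 6

value(#...#/#.###, H) = +1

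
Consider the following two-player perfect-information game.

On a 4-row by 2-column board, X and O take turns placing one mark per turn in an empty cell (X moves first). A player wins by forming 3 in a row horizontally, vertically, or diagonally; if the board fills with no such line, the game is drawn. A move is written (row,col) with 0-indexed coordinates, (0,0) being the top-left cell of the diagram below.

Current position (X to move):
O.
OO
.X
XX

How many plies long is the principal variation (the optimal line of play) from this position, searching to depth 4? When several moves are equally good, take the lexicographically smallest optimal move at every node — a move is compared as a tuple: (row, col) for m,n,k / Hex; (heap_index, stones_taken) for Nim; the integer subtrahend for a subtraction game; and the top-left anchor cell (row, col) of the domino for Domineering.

ply 1, X at O./OO/.X/XX | (0,1)=-1→OX/OO/.X/XX; (2,0)=+0→O./OO/XX/XX*
ply 2, O at O./OO/XX/XX | (0,1)=+0→OO/OO/XX/XX*
ply 3: OO/OO/XX/XX is terminal +0 (X); from O./OO/.X/XX depth 4

PV length from [O./OO/.X/XX]: 2 plies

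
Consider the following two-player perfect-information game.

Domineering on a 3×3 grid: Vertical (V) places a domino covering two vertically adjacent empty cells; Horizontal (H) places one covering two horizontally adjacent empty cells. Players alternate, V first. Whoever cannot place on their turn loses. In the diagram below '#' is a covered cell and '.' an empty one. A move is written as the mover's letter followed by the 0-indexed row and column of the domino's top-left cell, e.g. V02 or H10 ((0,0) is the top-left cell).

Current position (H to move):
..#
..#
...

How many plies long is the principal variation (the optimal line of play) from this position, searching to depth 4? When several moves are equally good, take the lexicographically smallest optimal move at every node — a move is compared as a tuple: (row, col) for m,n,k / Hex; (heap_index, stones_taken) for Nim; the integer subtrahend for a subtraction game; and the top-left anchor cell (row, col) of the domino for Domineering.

p1 H@[..#/..#/...]: H00[###/..#/...]-1 H10[..#/###/...]+1* H20[..#/..#/##.]-1 H21[..#/..#/.##]-1
p2 V@[..#/###/...] terminal -1; root [..#/..#/...] d4

PV length from [..#/..#/...]: 1 ply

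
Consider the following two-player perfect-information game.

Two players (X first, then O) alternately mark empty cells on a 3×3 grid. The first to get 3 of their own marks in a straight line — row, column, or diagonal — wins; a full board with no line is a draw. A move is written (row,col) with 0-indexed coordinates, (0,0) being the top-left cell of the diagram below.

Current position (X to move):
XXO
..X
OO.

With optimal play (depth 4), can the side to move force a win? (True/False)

[XXO/..X/OO.] X move#1: (1,0):-1/XXO/X.X/OO.*, (1,1):-1/XXO/.XX/OO., (2,2):-1/XXO/..X/OOX
[XXO/X.X/OO.] O move#2: (1,1):+1/XXO/XOX/OO.*, (2,2):+1/XXO/X.X/OOO
[XXO/XOX/OO.] end (terminal -1, X#3); searched XXO/..X/OO. to 4

X winning at [XXO/..X/OO.]: False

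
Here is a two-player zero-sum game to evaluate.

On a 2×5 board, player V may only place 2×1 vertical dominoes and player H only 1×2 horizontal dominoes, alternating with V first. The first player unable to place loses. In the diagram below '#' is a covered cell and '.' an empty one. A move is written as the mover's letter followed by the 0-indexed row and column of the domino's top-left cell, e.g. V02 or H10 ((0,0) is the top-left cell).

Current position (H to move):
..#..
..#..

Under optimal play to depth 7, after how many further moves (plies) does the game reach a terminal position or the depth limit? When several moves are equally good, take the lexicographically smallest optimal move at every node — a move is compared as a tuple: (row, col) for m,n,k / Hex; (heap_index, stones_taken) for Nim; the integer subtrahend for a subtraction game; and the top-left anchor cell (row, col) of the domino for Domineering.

PV length from [..#../..#..]: 4 plies

[..#../..#..] H move#1: H00:-1/###../..#..*, H03:-1/..###/..#.., H10:-1/..#../###.., H13:-1/..#../..###
[###../..#..] V move#2: V03:+1/####./..##.*, V04:+1/###.#/..#.#
[####./..##.] H move#3: H10:-1/####./####.*
[####./####.] V move#4: V04:+1/#####/#####*
[#####/#####] end (terminal -1, H#5); searched ..#../..#.. to 7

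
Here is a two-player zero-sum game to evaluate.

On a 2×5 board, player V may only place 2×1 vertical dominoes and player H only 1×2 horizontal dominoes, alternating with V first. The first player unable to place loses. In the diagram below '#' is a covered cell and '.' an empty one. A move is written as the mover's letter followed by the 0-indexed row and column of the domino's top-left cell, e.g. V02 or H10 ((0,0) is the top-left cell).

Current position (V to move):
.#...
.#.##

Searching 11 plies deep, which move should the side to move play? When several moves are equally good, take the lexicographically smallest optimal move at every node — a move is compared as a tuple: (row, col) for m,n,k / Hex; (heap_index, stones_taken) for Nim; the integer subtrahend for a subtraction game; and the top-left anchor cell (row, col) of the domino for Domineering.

V's best at [.#.../.#.##]: V02

ply 1, V at .#.../.#.## | V00=-1→##.../##.##; V02=+1→.##../.####*
ply 2, H at .##../.#### | H03=-1→.####/.####*
ply 3, V at .####/.#### | V00=+1→#####/#####*
ply 4: #####/##### is terminal -1 (H); from .#.../.#.## depth 11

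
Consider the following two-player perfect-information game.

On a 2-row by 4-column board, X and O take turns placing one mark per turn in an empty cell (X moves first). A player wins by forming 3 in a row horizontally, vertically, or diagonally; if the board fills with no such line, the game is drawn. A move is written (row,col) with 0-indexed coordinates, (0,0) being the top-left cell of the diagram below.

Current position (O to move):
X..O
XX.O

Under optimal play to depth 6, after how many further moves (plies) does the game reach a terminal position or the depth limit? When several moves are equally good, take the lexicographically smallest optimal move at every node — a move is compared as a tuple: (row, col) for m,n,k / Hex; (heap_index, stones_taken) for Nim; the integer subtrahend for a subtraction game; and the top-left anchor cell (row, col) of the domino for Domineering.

p1 O@[X..O/XX.O]: (0,1)[XO.O/XX.O]-1 (0,2)[X.OO/XX.O]-1 (1,2)[X..O/XXOO]+0*
p2 X@[X..O/XXOO]: (0,1)[XX.O/XXOO]+0* (0,2)[X.XO/XXOO]+0
p3 O@[XX.O/XXOO]: (0,2)[XXOO/XXOO]+0*
p4 X@[XXOO/XXOO] terminal +0; root [X..O/XX.O] d6

PV length from [X..O/XX.O]: 3 plies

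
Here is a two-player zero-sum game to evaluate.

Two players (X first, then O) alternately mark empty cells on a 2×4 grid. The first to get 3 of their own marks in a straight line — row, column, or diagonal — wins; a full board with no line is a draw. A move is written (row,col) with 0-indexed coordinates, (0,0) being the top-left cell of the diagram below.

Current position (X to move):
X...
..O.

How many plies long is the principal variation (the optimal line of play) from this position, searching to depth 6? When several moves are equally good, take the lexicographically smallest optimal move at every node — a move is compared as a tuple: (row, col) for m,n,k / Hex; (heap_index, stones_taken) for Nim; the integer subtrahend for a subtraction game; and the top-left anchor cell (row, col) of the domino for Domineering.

PV length from [X.../..O.]: 6 plies

[X.../..O.] X move#1: (0,1):+0/XX../..O.*, (0,2):+0/X.X./..O., (0,3):-1/X..X/..O., (1,0):+0/X.../X.O., (1,1):+0/X.../.XO., (1,3):+0/X.../..OX
[XX../..O.] O move#2: (0,2):+0/XXO./..O.*, (0,3):-1/XX.O/..O., (1,0):-1/XX../O.O., (1,1):-1/XX../.OO., (1,3):-1/XX../..OO
[XXO./..O.] X move#3: (0,3):-1/XXOX/..O., (1,0):+0/XXO./X.O.*, (1,1):+0/XXO./.XO., (1,3):+0/XXO./..OX
[XXO./X.O.] O move#4: (0,3):+0/XXOO/X.O.*, (1,1):+0/XXO./XOO., (1,3):+0/XXO./X.OO
[XXOO/X.O.] X move#5: (1,1):+0/XXOO/XXO.*, (1,3):+0/XXOO/X.OX
[XXOO/XXO.] O move#6: (1,3):+0/XXOO/XXOO*
[XXOO/XXOO] end (terminal +0, X#7); searched X.../..O. to 6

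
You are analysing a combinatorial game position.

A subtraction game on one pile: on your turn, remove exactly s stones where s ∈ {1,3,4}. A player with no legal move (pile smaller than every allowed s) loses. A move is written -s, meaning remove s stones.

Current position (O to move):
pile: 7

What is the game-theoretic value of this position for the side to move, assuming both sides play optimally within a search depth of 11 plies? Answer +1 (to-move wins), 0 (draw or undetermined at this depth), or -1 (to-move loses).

value(7, O) = -1

[7] O move#1: -1:-1/6*, -3:-1/4, -4:-1/3
[6] X move#2: -1:-1/5, -3:-1/3, -4:+1/2*
[2] O move#3: -1:-1/1*
[1] X move#4: -1:+1/0*
[0] end (terminal -1, O#5); searched 7 to 11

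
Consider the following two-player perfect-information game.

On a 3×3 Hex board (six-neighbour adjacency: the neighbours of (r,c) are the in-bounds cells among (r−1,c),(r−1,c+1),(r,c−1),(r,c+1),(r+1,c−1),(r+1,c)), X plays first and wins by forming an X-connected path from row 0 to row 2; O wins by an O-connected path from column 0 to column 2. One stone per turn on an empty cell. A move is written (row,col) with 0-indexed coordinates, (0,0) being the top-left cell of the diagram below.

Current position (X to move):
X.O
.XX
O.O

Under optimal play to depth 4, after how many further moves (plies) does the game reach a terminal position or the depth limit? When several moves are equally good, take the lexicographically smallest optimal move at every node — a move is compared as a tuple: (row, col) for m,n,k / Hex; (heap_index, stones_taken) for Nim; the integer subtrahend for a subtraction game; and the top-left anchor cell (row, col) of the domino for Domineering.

PV length from [X.O/.XX/O.O]: 3 plies

ply 1, X at X.O/.XX/O.O | (0,1)=-1→XXO/.XX/O.O; (1,0)=-1→X.O/XXX/O.O; (2,1)=+1→X.O/.XX/OXO*
ply 2, O at X.O/.XX/OXO | (0,1)=-1→XOO/.XX/OXO*; (1,0)=-1→X.O/OXX/OXO
ply 3, X at XOO/.XX/OXO | (1,0)=+1→XOO/XXX/OXO*
ply 4: XOO/XXX/OXO is terminal -1 (O); from X.O/.XX/O.O depth 4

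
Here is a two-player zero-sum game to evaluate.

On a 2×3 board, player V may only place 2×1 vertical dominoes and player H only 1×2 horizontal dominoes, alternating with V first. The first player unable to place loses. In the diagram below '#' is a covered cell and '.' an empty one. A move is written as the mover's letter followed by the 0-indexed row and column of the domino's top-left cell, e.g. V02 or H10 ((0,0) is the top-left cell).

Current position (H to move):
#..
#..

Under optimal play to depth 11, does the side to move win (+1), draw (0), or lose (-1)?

value(#../#.., H) = +1

ply 1, H at #../#.. | H01=+1→###/#..*; H11=+1→#../###
ply 2: ###/#.. is terminal -1 (V); from #../#.. depth 11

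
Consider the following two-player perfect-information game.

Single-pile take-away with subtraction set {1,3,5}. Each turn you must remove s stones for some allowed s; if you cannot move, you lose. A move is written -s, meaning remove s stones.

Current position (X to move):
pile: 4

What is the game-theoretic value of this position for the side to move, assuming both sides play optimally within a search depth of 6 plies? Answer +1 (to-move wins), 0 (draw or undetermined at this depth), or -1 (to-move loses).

[4] X move#1: -1:-1/3*, -3:-1/1
[3] O move#2: -1:+1/2*, -3:+1/0
[2] X move#3: -1:-1/1*
[1] O move#4: -1:+1/0*
[0] end (terminal -1, X#5); searched 4 to 6

value(4, X) = -1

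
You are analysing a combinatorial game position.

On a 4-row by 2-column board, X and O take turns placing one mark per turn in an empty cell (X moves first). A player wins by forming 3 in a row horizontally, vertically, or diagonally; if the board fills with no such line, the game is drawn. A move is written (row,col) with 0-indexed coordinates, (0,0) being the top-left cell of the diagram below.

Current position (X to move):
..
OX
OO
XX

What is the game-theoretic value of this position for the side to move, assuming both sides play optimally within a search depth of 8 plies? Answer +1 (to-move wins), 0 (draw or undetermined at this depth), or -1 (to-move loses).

ply 1, X at ../OX/OO/XX | (0,0)=+0→X./OX/OO/XX*; (0,1)=-1→.X/OX/OO/XX
ply 2, O at X./OX/OO/XX | (0,1)=+0→XO/OX/OO/XX*
ply 3: XO/OX/OO/XX is terminal +0 (X); from ../OX/OO/XX depth 8

value(../OX/OO/XX, X) = 0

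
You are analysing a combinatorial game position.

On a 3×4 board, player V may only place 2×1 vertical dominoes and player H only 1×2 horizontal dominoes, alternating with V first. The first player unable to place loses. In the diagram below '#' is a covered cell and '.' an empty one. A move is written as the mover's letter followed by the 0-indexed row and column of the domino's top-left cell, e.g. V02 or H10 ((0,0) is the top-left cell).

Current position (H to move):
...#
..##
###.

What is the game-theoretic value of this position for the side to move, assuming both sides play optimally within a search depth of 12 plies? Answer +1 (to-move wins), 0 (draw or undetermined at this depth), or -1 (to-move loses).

value(...#/..##/###., H) = +1

[...#/..##/###.] H move#1: H00:+1/##.#/..##/###.*, H01:-1/.###/..##/###., H10:+1/...#/####/###.
[##.#/..##/###.] end (terminal -1, V#2); searched ...#/..##/###. to 12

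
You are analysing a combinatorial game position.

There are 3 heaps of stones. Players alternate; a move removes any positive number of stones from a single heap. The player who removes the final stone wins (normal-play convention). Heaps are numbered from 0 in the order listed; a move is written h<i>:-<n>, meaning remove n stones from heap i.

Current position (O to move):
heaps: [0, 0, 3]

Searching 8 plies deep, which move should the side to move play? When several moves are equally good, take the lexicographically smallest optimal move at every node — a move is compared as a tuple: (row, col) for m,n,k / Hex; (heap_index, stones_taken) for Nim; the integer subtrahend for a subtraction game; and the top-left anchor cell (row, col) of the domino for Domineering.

O's best at [(0,0,3)]: h2:-3

[(0,0,3)] O move#1: h2:-1:-1/(0,0,2), h2:-2:-1/(0,0,1), h2:-3:+1/(0,0,0)*
[(0,0,0)] end (terminal -1, X#2); searched (0,0,3) to 8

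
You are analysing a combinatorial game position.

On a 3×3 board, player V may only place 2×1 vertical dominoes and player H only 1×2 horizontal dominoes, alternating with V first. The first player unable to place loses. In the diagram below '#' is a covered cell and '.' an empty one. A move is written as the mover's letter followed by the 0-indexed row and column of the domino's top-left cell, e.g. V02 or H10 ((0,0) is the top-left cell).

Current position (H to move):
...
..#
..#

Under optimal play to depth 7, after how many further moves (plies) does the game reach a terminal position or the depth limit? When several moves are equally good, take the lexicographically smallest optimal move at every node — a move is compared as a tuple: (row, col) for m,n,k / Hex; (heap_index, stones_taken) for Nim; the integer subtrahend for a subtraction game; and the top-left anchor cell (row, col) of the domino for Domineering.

ply 1, H at .../..#/..# | H00=-1→##./..#/..#; H01=-1→.##/..#/..#; H10=+1→.../###/..#*; H20=-1→.../..#/###
ply 2: .../###/..# is terminal -1 (V); from .../..#/..# depth 7

PV length from [.../..#/..#]: 1 ply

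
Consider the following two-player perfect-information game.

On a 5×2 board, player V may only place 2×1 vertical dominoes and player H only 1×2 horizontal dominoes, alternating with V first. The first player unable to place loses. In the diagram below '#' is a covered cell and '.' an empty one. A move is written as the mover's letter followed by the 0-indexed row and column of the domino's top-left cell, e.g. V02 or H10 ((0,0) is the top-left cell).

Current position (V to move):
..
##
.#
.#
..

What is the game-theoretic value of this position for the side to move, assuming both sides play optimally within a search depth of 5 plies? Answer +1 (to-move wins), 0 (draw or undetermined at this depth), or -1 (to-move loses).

value(../##/.#/.#/.., V) = -1

p1 V@[../##/.#/.#/..]: V20[../##/##/##/..]-1* V30[../##/.#/##/#.]-1
p2 H@[../##/##/##/..]: H00[##/##/##/##/..]+1* H40[../##/##/##/##]+1
p3 V@[##/##/##/##/..] terminal -1; root [../##/.#/.#/..] d5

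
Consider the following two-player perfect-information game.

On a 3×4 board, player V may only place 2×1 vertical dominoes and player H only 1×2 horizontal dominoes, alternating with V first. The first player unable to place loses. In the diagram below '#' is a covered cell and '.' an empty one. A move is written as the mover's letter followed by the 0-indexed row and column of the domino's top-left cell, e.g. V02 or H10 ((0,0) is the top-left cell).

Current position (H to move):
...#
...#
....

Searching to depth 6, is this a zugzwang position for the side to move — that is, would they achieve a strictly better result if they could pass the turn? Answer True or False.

zugzwang(...#/...#/...., H) = False

p1 H@[...#/...#/....]: H00[##.#/...#/....]-1 H01[.###/...#/....]-1 H10[...#/##.#/....]+1* H11[...#/.###/....]+1 H20[...#/...#/##..]-1 H21[...#/...#/.##.]-1 H22[...#/...#/..##]-1
p2 V@[...#/##.#/....]: V02[..##/####/....]-1* V12[...#/####/..#.]-1
p3 H@[..##/####/....]: H00[####/####/....]+1* H20[..##/####/##..]+1 H21[..##/####/.##.]+1 H22[..##/####/..##]+1
p4 V@[####/####/....] terminal -1; root [...#/...#/....] d6
if H skipped the turn, V would face:
~ p1 V@[...#/...#/....]: V00[#..#/#..#/....]-1 V01[.#.#/.#.#/....]+1* V02[..##/..##/....]-1 V10[...#/#..#/#...]-1 V11[...#/.#.#/.#..]+1 V12[...#/..##/..#.]-1
~ p2 H@[.#.#/.#.#/....]: H20[.#.#/.#.#/##..]-1* H21[.#.#/.#.#/.##.]-1 H22[.#.#/.#.#/..##]-1
~ p3 V@[.#.#/.#.#/##..]: V00[##.#/##.#/##..]+1* V02[.###/.###/##..]+1 V12[.#.#/.###/###.]+1
~ p4 H@[##.#/##.#/##..]: H22[##.#/##.#/####]-1*
~ p5 V@[##.#/##.#/####]: V02[####/####/####]+1*
~ p6 H@[####/####/####] terminal -1; root [...#/...#/....] d6
compare (H): move=+1 vs pass=-1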